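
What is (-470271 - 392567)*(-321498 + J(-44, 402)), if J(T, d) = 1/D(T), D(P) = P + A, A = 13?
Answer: 8599422293882/31 ≈ 2.7740e+11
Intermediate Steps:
D(P) = 13 + P (D(P) = P + 13 = 13 + P)
J(T, d) = 1/(13 + T)
(-470271 - 392567)*(-321498 + J(-44, 402)) = (-470271 - 392567)*(-321498 + 1/(13 - 44)) = -862838*(-321498 + 1/(-31)) = -862838*(-321498 - 1/31) = -862838*(-9966439/31) = 8599422293882/31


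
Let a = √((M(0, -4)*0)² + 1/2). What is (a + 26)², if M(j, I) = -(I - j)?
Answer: (52 + √2)²/4 ≈ 713.27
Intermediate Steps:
M(j, I) = j - I
a = √2/2 (a = √(((0 - 1*(-4))*0)² + 1/2) = √(((0 + 4)*0)² + ½) = √((4*0)² + ½) = √(0² + ½) = √(0 + ½) = √(½) = √2/2 ≈ 0.70711)
(a + 26)² = (√2/2 + 26)² = (26 + √2/2)²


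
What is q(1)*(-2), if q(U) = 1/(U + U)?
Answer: -1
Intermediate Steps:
q(U) = 1/(2*U)
q(1)*(-2) = ((½)/1)*(-2) = ((½)*1)*(-2) = (½)*(-2) = -1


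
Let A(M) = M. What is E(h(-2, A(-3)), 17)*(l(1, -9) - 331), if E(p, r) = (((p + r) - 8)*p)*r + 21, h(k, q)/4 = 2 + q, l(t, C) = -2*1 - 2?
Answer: 106865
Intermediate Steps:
l(t, C) = -4 (l(t, C) = -2 - 2 = -4)
h(k, q) = 8 + 4*q (h(k, q) = 4*(2 + q) = 8 + 4*q)
E(p, r) = 21 + p*r*(-8 + p + r) (E(p, r) = ((-8 + p + r)*p)*r + 21 = (p*(-8 + p + r))*r + 21 = p*r*(-8 + p + r) + 21 = 21 + p*r*(-8 + p + r))
E(h(-2, A(-3)), 17)*(l(1, -9) - 331) = (21 + (8 + 4*(-3))*17**2 + 17*(8 + 4*(-3))**2 - 8*(8 + 4*(-3))*17)*(-4 - 331) = (21 + (8 - 12)*289 + 17*(8 - 12)**2 - 8*(8 - 12)*17)*(-335) = (21 - 4*289 + 17*(-4)**2 - 8*(-4)*17)*(-335) = (21 - 1156 + 17*16 + 544)*(-335) = (21 - 1156 + 272 + 544)*(-335) = -319*(-335) = 106865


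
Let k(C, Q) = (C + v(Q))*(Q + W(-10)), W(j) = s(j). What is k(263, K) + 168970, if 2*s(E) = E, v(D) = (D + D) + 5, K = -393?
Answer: 375134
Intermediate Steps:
v(D) = 5 + 2*D (v(D) = 2*D + 5 = 5 + 2*D)
s(E) = E/2
W(j) = j/2
k(C, Q) = (-5 + Q)*(5 + C + 2*Q) (k(C, Q) = (C + (5 + 2*Q))*(Q + (½)*(-10)) = (5 + C + 2*Q)*(Q - 5) = (5 + C + 2*Q)*(-5 + Q) = (-5 + Q)*(5 + C + 2*Q))
k(263, K) + 168970 = (-25 - 5*263 - 5*(-393) + 2*(-393)² + 263*(-393)) + 168970 = (-25 - 1315 + 1965 + 2*154449 - 103359) + 168970 = (-25 - 1315 + 1965 + 308898 - 103359) + 168970 = 206164 + 168970 = 375134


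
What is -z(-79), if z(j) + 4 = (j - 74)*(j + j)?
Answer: -24170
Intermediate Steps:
z(j) = -4 + 2*j*(-74 + j) (z(j) = -4 + (j - 74)*(j + j) = -4 + (-74 + j)*(2*j) = -4 + 2*j*(-74 + j))
-z(-79) = -(-4 - 148*(-79) + 2*(-79)²) = -(-4 + 11692 + 2*6241) = -(-4 + 11692 + 12482) = -1*24170 = -24170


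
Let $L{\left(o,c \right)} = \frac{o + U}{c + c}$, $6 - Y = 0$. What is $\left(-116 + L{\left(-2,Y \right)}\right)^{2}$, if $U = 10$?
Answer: $\frac{119716}{9} \approx 13302.0$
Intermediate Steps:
$Y = 6$ ($Y = 6 - 0 = 6 + 0 = 6$)
$L{\left(o,c \right)} = \frac{10 + o}{2 c}$ ($L{\left(o,c \right)} = \frac{o + 10}{c + c} = \frac{10 + o}{2 c}$)
$\left(-116 + L{\left(-2,Y \right)}\right)^{2} = \left(-116 + \frac{10 - 2}{2 \cdot 6}\right)^{2} = \left(-116 + \frac{1}{2} \cdot \frac{1}{6} \cdot 8\right)^{2} = \left(-116 + \frac{2}{3}\right)^{2} = \left(- \frac{346}{3}\right)^{2} = \frac{119716}{9}$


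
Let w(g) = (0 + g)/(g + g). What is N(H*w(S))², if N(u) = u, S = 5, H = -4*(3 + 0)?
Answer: 36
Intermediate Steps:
H = -12 (H = -4*3 = -12)
w(g) = ½ (w(g) = g/((2*g)) = g*(1/(2*g)) = ½)
N(H*w(S))² = (-12*½)² = (-6)² = 36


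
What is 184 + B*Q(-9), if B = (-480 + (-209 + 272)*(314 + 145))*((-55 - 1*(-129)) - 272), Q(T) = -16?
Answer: 90088600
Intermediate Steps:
B = -5630526 (B = (-480 + 63*459)*((-55 + 129) - 272) = (-480 + 28917)*(74 - 272) = 28437*(-198) = -5630526)
184 + B*Q(-9) = 184 - 5630526*(-16) = 184 + 90088416 = 90088600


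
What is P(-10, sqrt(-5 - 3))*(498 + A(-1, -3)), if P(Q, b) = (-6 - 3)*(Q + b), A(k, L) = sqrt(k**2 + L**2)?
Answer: 18*(5 - I*sqrt(2))*(498 + sqrt(10)) ≈ 45105.0 - 12758.0*I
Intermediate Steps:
A(k, L) = sqrt(L**2 + k**2)
P(Q, b) = -9*Q - 9*b (P(Q, b) = -9*(Q + b) = -9*Q - 9*b)
P(-10, sqrt(-5 - 3))*(498 + A(-1, -3)) = (-9*(-10) - 9*sqrt(-5 - 3))*(498 + sqrt((-3)**2 + (-1)**2)) = (90 - 18*I*sqrt(2))*(498 + sqrt(9 + 1)) = (90 - 18*I*sqrt(2))*(498 + sqrt(10))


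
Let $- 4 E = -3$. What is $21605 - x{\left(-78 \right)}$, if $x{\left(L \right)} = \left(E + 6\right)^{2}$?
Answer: $\frac{344951}{16} \approx 21559.0$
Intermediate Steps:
$E = \frac{3}{4}$ ($E = \left(- \frac{1}{4}\right) \left(-3\right) = \frac{3}{4} \approx 0.75$)
$x{\left(L \right)} = \frac{729}{16}$ ($x{\left(L \right)} = \left(\frac{3}{4} + 6\right)^{2} = \left(\frac{27}{4}\right)^{2} = \frac{729}{16}$)
$21605 - x{\left(-78 \right)} = 21605 - \frac{729}{16} = \frac{344951}{16}$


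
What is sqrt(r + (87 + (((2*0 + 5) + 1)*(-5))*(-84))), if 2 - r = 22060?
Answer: I*sqrt(19451) ≈ 139.47*I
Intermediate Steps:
r = -22058 (r = 2 - 1*22060 = 2 - 22060 = -22058)
sqrt(r + (87 + (((2*0 + 5) + 1)*(-5))*(-84))) = sqrt(-22058 + (87 + (((2*0 + 5) + 1)*(-5))*(-84))) = sqrt(-22058 + (87 + (((0 + 5) + 1)*(-5))*(-84))) = sqrt(-22058 + (87 + ((5 + 1)*(-5))*(-84))) = sqrt(-22058 + (87 + (6*(-5))*(-84))) = sqrt(-22058 + (87 - 30*(-84))) = sqrt(-22058 + (87 + 2520)) = sqrt(-22058 + 2607) = sqrt(-19451) = I*sqrt(19451)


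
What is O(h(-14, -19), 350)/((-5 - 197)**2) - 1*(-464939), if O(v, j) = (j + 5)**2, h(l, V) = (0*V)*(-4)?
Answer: 18971496981/40804 ≈ 4.6494e+5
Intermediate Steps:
h(l, V) = 0 (h(l, V) = 0*(-4) = 0)
O(v, j) = (5 + j)**2
O(h(-14, -19), 350)/((-5 - 197)**2) - 1*(-464939) = (5 + 350)**2/((-5 - 197)**2) - 1*(-464939) = 355**2/((-202)**2) + 464939 = 126025/40804 + 464939 = 18971496981/40804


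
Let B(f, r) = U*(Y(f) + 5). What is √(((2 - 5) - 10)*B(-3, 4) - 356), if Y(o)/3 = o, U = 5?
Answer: 4*I*√6 ≈ 9.798*I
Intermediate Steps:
Y(o) = 3*o
B(f, r) = 25 + 15*f (B(f, r) = 5*(3*f + 5) = 5*(5 + 3*f) = 25 + 15*f)
√(((2 - 5) - 10)*B(-3, 4) - 356) = √(((2 - 5) - 10)*(25 + 15*(-3)) - 356) = √((-3 - 10)*(25 - 45) - 356) = √(-13*(-20) - 356) = √(260 - 356) = √(-96) = 4*I*√6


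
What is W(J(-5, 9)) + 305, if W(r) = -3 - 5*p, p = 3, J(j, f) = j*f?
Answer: 287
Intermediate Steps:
J(j, f) = f*j
W(r) = -18 (W(r) = -3 - 5*3 = -3 - 15 = -18)
W(J(-5, 9)) + 305 = -18 + 305 = 287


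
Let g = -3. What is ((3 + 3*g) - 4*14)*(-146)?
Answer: 9052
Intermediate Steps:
((3 + 3*g) - 4*14)*(-146) = ((3 + 3*(-3)) - 4*14)*(-146) = ((3 - 9) - 56)*(-146) = (-6 - 56)*(-146) = -62*(-146) = 9052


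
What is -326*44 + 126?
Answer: -14218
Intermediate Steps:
-326*44 + 126 = -14344 + 126 = -14218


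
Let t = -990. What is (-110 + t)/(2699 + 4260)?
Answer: -1100/6959 ≈ -0.15807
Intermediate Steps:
(-110 + t)/(2699 + 4260) = (-110 - 990)/(2699 + 4260) = -1100/6959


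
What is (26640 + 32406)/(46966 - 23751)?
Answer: 59046/23215 ≈ 2.5434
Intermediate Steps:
(26640 + 32406)/(46966 - 23751) = 59046/23215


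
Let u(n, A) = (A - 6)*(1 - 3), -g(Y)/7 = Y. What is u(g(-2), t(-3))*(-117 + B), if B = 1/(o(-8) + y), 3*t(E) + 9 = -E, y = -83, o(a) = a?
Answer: -170368/91 ≈ -1872.2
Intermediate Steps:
g(Y) = -7*Y
t(E) = -3 - E/3 (t(E) = -3 + (-E)/3 = -3 - E/3)
u(n, A) = 12 - 2*A (u(n, A) = (-6 + A)*(-2) = 12 - 2*A)
B = -1/91 (B = 1/(-8 - 83) = 1/(-91) = -1/91 ≈ -0.010989)
u(g(-2), t(-3))*(-117 + B) = (12 - 2*(-3 - ⅓*(-3)))*(-117 - 1/91) = (12 - 2*(-3 + 1))*(-10648/91) = (12 - 2*(-2))*(-10648/91) = (12 + 4)*(-10648/91) = 16*(-10648/91) = -170368/91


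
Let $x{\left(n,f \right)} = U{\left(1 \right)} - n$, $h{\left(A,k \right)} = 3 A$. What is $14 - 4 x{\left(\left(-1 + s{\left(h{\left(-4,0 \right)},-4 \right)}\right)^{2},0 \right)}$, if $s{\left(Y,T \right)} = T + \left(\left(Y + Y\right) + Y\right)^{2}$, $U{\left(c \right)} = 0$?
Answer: $6666738$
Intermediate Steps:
$s{\left(Y,T \right)} = T + 9 Y^{2}$ ($s{\left(Y,T \right)} = T + \left(2 Y + Y\right)^{2} = T + \left(3 Y\right)^{2} = T + 9 Y^{2}$)
$x{\left(n,f \right)} = - n$ ($x{\left(n,f \right)} = 0 - n = - n$)
$14 - 4 x{\left(\left(-1 + s{\left(h{\left(-4,0 \right)},-4 \right)}\right)^{2},0 \right)} = 14 - 4 \left(- \left(-1 - \left(4 - 9 \left(3 \left(-4\right)\right)^{2}\right)\right)^{2}\right) = 14 - 4 \left(- \left(-1 - \left(4 - 9 \left(-12\right)^{2}\right)\right)^{2}\right) = 14 - 4 \left(- \left(-1 + \left(-4 + 9 \cdot 144\right)\right)^{2}\right) = 14 - 4 \left(- \left(-1 + \left(-4 + 1296\right)\right)^{2}\right) = 14 - 4 \left(- \left(-1 + 1292\right)^{2}\right) = 14 - 4 \left(- 1291^{2}\right) = 14 - 4 \left(\left(-1\right) 1666681\right) = 14 - -6666724 = 14 + 6666724 = 6666738$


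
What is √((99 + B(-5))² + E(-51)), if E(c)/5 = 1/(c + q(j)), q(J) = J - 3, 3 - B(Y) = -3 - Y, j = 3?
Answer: √26009745/51 ≈ 100.00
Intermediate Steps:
B(Y) = 6 + Y (B(Y) = 3 - (-3 - Y) = 3 + (3 + Y) = 6 + Y)
q(J) = -3 + J
E(c) = 5/c (E(c) = 5/(c + (-3 + 3)) = 5/(c + 0) = 5/c)
√((99 + B(-5))² + E(-51)) = √((99 + (6 - 5))² + 5/(-51)) = √((99 + 1)² + 5*(-1/51)) = √(100² - 5/51) = √(10000 - 5/51) = √(509995/51) = √26009745/51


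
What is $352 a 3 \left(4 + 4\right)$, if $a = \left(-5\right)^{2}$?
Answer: $211200$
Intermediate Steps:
$a = 25$
$352 a 3 \left(4 + 4\right) = 352 \cdot 25 \cdot 3 \left(4 + 4\right) = 352 \cdot 75 \cdot 8 = 352 \cdot 600 = 211200$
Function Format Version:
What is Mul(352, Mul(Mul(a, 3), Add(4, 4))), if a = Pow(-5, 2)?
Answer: 211200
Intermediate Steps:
a = 25
Mul(352, Mul(Mul(a, 3), Add(4, 4))) = Mul(352, Mul(Mul(25, 3), Add(4, 4))) = Mul(352, Mul(75, 8)) = Mul(352, 600) = 211200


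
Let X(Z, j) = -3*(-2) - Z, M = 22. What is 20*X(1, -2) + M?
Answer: 122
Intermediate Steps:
X(Z, j) = 6 - Z
20*X(1, -2) + M = 20*(6 - 1*1) + 22 = 20*(6 - 1) + 22 = 20*5 + 22 = 100 + 22 = 122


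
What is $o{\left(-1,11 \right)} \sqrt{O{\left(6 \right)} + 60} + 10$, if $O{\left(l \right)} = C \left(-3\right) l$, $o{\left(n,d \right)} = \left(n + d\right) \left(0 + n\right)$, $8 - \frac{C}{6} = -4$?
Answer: $10 - 20 i \sqrt{309} \approx 10.0 - 351.57 i$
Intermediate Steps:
$C = 72$ ($C = 48 - -24 = 48 + 24 = 72$)
$o{\left(n,d \right)} = n \left(d + n\right)$ ($o{\left(n,d \right)} = \left(d + n\right) n = n \left(d + n\right)$)
$O{\left(l \right)} = - 216 l$ ($O{\left(l \right)} = 72 \left(-3\right) l = - 216 l$)
$o{\left(-1,11 \right)} \sqrt{O{\left(6 \right)} + 60} + 10 = - (11 - 1) \sqrt{\left(-216\right) 6 + 60} + 10 = \left(-1\right) 10 \sqrt{-1296 + 60} + 10 = - 10 \sqrt{-1236} + 10 = - 10 \cdot 2 i \sqrt{309} + 10 = - 20 i \sqrt{309} + 10 = 10 - 20 i \sqrt{309}$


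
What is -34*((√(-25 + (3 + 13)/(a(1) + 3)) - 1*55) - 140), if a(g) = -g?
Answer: 6630 - 34*I*√17 ≈ 6630.0 - 140.19*I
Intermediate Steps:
-34*((√(-25 + (3 + 13)/(a(1) + 3)) - 1*55) - 140) = -34*((√(-25 + (3 + 13)/(-1*1 + 3)) - 1*55) - 140) = -34*((√(-25 + 16/(-1 + 3)) - 55) - 140) = -34*((√(-25 + 16/2) - 55) - 140) = -34*((√(-25 + 16*(½)) - 55) - 140) = -34*((√(-25 + 8) - 55) - 140) = -34*((√(-17) - 55) - 140) = -34*((I*√17 - 55) - 140) = -34*((-55 + I*√17) - 140) = -34*(-195 + I*√17) = 6630 - 34*I*√17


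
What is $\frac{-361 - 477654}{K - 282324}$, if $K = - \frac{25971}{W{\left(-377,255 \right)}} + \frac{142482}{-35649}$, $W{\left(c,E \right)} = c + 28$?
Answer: $\frac{1982408033505}{1170552738121} \approx 1.6936$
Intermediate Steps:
$W{\left(c,E \right)} = 28 + c$
$K = \frac{292037987}{4147167}$ ($K = - \frac{25971}{28 - 377} + \frac{142482}{-35649} = - \frac{25971}{-349} + 142482 \left(- \frac{1}{35649}\right) = \left(-25971\right) \left(- \frac{1}{349}\right) - \frac{47494}{11883} = \frac{25971}{349} - \frac{47494}{11883} = \frac{292037987}{4147167} \approx 70.419$)
$\frac{-361 - 477654}{K - 282324} = \frac{-361 - 477654}{\frac{292037987}{4147167} - 282324} = - \frac{478015}{- \frac{1170552738121}{4147167}} = \left(-478015\right) \left(- \frac{4147167}{1170552738121}\right) = \frac{1982408033505}{1170552738121}$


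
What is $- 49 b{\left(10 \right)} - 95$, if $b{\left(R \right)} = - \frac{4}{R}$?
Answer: $- \frac{377}{5} \approx -75.4$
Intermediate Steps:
$- 49 b{\left(10 \right)} - 95 = - 49 \left(- \frac{4}{10}\right) - 95 = - 49 \left(\left(-4\right) \frac{1}{10}\right) - 95 = \left(-49\right) \left(- \frac{2}{5}\right) - 95 = \frac{98}{5} - 95 = - \frac{377}{5}$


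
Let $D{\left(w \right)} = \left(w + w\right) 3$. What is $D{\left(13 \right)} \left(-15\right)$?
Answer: $-1170$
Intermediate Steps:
$D{\left(w \right)} = 6 w$ ($D{\left(w \right)} = 2 w 3 = 6 w$)
$D{\left(13 \right)} \left(-15\right) = 6 \cdot 13 \left(-15\right) = 78 \left(-15\right) = -1170$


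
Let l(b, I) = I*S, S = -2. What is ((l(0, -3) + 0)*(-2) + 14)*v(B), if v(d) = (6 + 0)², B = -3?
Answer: 72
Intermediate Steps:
l(b, I) = -2*I (l(b, I) = I*(-2) = -2*I)
v(d) = 36 (v(d) = 6² = 36)
((l(0, -3) + 0)*(-2) + 14)*v(B) = ((-2*(-3) + 0)*(-2) + 14)*36 = ((6 + 0)*(-2) + 14)*36 = (6*(-2) + 14)*36 = (-12 + 14)*36 = 2*36 = 72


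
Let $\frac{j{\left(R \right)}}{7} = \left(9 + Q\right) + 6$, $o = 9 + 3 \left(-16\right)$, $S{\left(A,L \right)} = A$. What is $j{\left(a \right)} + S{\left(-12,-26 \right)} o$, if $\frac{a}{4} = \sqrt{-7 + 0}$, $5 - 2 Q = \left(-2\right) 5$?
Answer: $\frac{1251}{2} \approx 625.5$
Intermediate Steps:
$o = -39$ ($o = 9 - 48 = -39$)
$Q = \frac{15}{2}$ ($Q = \frac{5}{2} - \frac{\left(-2\right) 5}{2} = \frac{5}{2} - -5 = \frac{5}{2} + 5 = \frac{15}{2} \approx 7.5$)
$a = 4 i \sqrt{7}$ ($a = 4 \sqrt{-7 + 0} = 4 \sqrt{-7} = 4 i \sqrt{7} \approx 10.583 i$)
$j{\left(R \right)} = \frac{315}{2}$ ($j{\left(R \right)} = 7 \left(\left(9 + \frac{15}{2}\right) + 6\right) = 7 \left(\frac{33}{2} + 6\right) = 7 \cdot \frac{45}{2} = \frac{315}{2}$)
$j{\left(a \right)} + S{\left(-12,-26 \right)} o = \frac{315}{2} - -468 = \frac{315}{2} + 468 = \frac{1251}{2}$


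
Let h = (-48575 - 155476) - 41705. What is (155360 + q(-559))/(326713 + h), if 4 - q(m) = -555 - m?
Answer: 155360/80957 ≈ 1.9190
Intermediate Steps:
q(m) = 559 + m (q(m) = 4 - (-555 - m) = 4 + (555 + m) = 559 + m)
h = -245756 (h = -204051 - 41705 = -245756)
(155360 + q(-559))/(326713 + h) = (155360 + (559 - 559))/(326713 - 245756) = (155360 + 0)/80957 = 155360*(1/80957) = 155360/80957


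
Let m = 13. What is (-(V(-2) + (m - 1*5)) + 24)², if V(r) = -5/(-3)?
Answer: 1849/9 ≈ 205.44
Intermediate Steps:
V(r) = 5/3 (V(r) = -5*(-⅓) = 5/3)
(-(V(-2) + (m - 1*5)) + 24)² = (-(5/3 + (13 - 1*5)) + 24)² = (-(5/3 + (13 - 5)) + 24)² = (-(5/3 + 8) + 24)² = (-1*29/3 + 24)² = (-29/3 + 24)² = (43/3)² = 1849/9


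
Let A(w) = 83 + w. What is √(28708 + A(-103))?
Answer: 4*√1793 ≈ 169.38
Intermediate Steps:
√(28708 + A(-103)) = √(28708 + (83 - 103)) = √(28708 - 20) = √28688 = 4*√1793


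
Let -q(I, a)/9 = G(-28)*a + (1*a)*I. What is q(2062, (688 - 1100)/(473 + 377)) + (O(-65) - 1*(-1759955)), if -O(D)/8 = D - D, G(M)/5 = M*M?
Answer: 759071503/425 ≈ 1.7861e+6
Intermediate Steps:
G(M) = 5*M² (G(M) = 5*(M*M) = 5*M²)
q(I, a) = -35280*a - 9*I*a (q(I, a) = -9*((5*(-28)²)*a + (1*a)*I) = -9*((5*784)*a + a*I) = -9*(3920*a + I*a) = -35280*a - 9*I*a)
O(D) = 0 (O(D) = -8*(D - D) = -8*0 = 0)
q(2062, (688 - 1100)/(473 + 377)) + (O(-65) - 1*(-1759955)) = -9*(688 - 1100)/(473 + 377)*(3920 + 2062) + (0 - 1*(-1759955)) = -9*(-412/850)*5982 + (0 + 1759955) = -9*(-412*1/850)*5982 + 1759955 = -9*(-206/425)*5982 + 1759955 = 11090628/425 + 1759955 = 759071503/425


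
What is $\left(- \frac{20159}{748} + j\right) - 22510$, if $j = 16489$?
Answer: $- \frac{4523867}{748} \approx -6048.0$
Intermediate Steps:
$\left(- \frac{20159}{748} + j\right) - 22510 = \left(- \frac{20159}{748} + 16489\right) - 22510 = \frac{12313613}{748} - 22510 = - \frac{4523867}{748}$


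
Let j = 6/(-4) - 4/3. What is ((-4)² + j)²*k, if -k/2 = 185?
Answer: -1154585/18 ≈ -64144.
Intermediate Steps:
j = -17/6 (j = 6*(-¼) - 4*⅓ = -3/2 - 4/3 = -17/6 ≈ -2.8333)
k = -370 (k = -2*185 = -370)
((-4)² + j)²*k = ((-4)² - 17/6)²*(-370) = (16 - 17/6)²*(-370) = (79/6)²*(-370) = (6241/36)*(-370) = -1154585/18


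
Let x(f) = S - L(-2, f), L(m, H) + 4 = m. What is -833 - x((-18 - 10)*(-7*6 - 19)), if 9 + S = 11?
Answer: -841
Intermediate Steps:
S = 2 (S = -9 + 11 = 2)
L(m, H) = -4 + m
x(f) = 8 (x(f) = 2 - (-4 - 2) = 2 - 1*(-6) = 2 + 6 = 8)
-833 - x((-18 - 10)*(-7*6 - 19)) = -833 - 1*8 = -833 - 8 = -841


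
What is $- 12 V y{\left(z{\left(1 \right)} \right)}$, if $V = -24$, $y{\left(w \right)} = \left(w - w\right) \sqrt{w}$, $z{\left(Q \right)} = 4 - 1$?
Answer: $0$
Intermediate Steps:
$z{\left(Q \right)} = 3$
$y{\left(w \right)} = 0$ ($y{\left(w \right)} = 0 \sqrt{w} = 0$)
$- 12 V y{\left(z{\left(1 \right)} \right)} = \left(-12\right) \left(-24\right) 0 = 288 \cdot 0 = 0$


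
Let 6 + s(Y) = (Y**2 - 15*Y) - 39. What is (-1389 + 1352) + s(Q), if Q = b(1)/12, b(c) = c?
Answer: -11987/144 ≈ -83.243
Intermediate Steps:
Q = 1/12 ≈ 0.083333
s(Y) = -45 + Y**2 - 15*Y (s(Y) = -6 + ((Y**2 - 15*Y) - 39) = -6 + (-39 + Y**2 - 15*Y) = -45 + Y**2 - 15*Y)
(-1389 + 1352) + s(Q) = (-1389 + 1352) + (-45 + (1/12)**2 - 15*1/12) = -37 + (-45 + 1/144 - 5/4) = -37 - 6659/144 = -11987/144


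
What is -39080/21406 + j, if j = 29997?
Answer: 321038351/10703 ≈ 29995.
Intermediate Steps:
-39080/21406 + j = -39080/21406 + 29997 = -39080*1/21406 + 29997 = -19540/10703 + 29997 = 321038351/10703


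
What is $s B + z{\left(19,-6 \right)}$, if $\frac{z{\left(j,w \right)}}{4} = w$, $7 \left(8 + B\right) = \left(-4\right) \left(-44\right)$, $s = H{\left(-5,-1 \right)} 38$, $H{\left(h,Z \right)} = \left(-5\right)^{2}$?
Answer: $\frac{113832}{7} \approx 16262.0$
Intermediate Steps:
$H{\left(h,Z \right)} = 25$
$s = 950$ ($s = 25 \cdot 38 = 950$)
$B = \frac{120}{7}$ ($B = -8 + \frac{\left(-4\right) \left(-44\right)}{7} = -8 + \frac{1}{7} \cdot 176 = -8 + \frac{176}{7} = \frac{120}{7} \approx 17.143$)
$z{\left(j,w \right)} = 4 w$
$s B + z{\left(19,-6 \right)} = 950 \cdot \frac{120}{7} + 4 \left(-6\right) = \frac{114000}{7} - 24 = \frac{113832}{7}$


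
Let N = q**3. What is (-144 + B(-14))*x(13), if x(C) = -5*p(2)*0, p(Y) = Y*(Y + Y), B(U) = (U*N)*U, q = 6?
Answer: 0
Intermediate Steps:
N = 216 (N = 6**3 = 216)
B(U) = 216*U**2 (B(U) = (U*216)*U = (216*U)*U = 216*U**2)
p(Y) = 2*Y**2 (p(Y) = Y*(2*Y) = 2*Y**2)
x(C) = 0 (x(C) = -10*2**2*0 = -10*4*0 = -5*8*0 = -40*0 = 0)
(-144 + B(-14))*x(13) = (-144 + 216*(-14)**2)*0 = (-144 + 216*196)*0 = (-144 + 42336)*0 = 42192*0 = 0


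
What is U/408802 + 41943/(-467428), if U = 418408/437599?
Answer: -3751522083178345/41809412132062172 ≈ -0.089729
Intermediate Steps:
U = 418408/437599 (U = 418408*(1/437599) = 418408/437599 ≈ 0.95614)
U/408802 + 41943/(-467428) = (418408/437599)/408802 + 41943/(-467428) = (418408/437599)*(1/408802) + 41943*(-1/467428) = 209204/89445673199 - 41943/467428 = -3751522083178345/41809412132062172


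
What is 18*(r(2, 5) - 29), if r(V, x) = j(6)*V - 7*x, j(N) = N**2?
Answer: 144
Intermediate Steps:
r(V, x) = -7*x + 36*V (r(V, x) = 6**2*V - 7*x = 36*V - 7*x = -7*x + 36*V)
18*(r(2, 5) - 29) = 18*((-7*5 + 36*2) - 29) = 18*((-35 + 72) - 29) = 18*(37 - 29) = 18*8 = 144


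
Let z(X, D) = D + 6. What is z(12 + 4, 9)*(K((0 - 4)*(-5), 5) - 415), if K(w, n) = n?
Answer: -6150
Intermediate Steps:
z(X, D) = 6 + D
z(12 + 4, 9)*(K((0 - 4)*(-5), 5) - 415) = (6 + 9)*(5 - 415) = 15*(-410) = -6150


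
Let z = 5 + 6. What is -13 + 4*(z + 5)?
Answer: 51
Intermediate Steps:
z = 11
-13 + 4*(z + 5) = -13 + 4*(11 + 5) = -13 + 4*16 = -13 + 64 = 51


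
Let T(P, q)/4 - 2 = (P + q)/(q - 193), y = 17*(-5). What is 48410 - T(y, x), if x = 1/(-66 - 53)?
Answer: 15439676/319 ≈ 48400.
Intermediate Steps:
y = -85
x = -1/119 (x = 1/(-119) = -1/119 ≈ -0.0084034)
T(P, q) = 8 + 4*(P + q)/(-193 + q) (T(P, q) = 8 + 4*((P + q)/(q - 193)) = 8 + 4*((P + q)/(-193 + q)) = 8 + 4*(P + q)/(-193 + q))
48410 - T(y, x) = 48410 - 4*(-386 - 85 + 3*(-1/119))/(-193 - 1/119) = 48410 - 4*(-386 - 85 - 3/119)/(-22968/119) = 48410 - 4*(-119)*(-56052)/(22968*119) = 48410 - 1*3114/319 = 48410 - 3114/319 = 15439676/319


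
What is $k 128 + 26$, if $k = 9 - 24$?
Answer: $-1894$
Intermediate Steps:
$k = -15$ ($k = 9 - 24 = -15$)
$k 128 + 26 = \left(-15\right) 128 + 26 = -1920 + 26 = -1894$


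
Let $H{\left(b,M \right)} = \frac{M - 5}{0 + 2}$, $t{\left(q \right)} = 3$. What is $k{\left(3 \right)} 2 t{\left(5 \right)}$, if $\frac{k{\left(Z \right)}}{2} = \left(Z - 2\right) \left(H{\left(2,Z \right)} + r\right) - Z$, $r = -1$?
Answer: $-60$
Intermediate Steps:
$H{\left(b,M \right)} = - \frac{5}{2} + \frac{M}{2}$ ($H{\left(b,M \right)} = \frac{-5 + M}{2} = \left(-5 + M\right) \frac{1}{2} = - \frac{5}{2} + \frac{M}{2}$)
$k{\left(Z \right)} = - 2 Z + 2 \left(-2 + Z\right) \left(- \frac{7}{2} + \frac{Z}{2}\right)$ ($k{\left(Z \right)} = 2 \left(\left(Z - 2\right) \left(\left(- \frac{5}{2} + \frac{Z}{2}\right) - 1\right) - Z\right) = 2 \left(\left(-2 + Z\right) \left(- \frac{7}{2} + \frac{Z}{2}\right) - Z\right) = 2 \left(- Z + \left(-2 + Z\right) \left(- \frac{7}{2} + \frac{Z}{2}\right)\right) = - 2 Z + 2 \left(-2 + Z\right) \left(- \frac{7}{2} + \frac{Z}{2}\right)$)
$k{\left(3 \right)} 2 t{\left(5 \right)} = \left(14 + 3^{2} - 33\right) 2 \cdot 3 = \left(14 + 9 - 33\right) 2 \cdot 3 = \left(-10\right) 2 \cdot 3 = \left(-20\right) 3 = -60$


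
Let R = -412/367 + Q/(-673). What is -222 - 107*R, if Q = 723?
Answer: 3228017/246991 ≈ 13.069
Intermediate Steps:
R = -542617/246991 (R = -412/367 + 723/(-673) = -412*1/367 + 723*(-1/673) = -412/367 - 723/673 = -542617/246991 ≈ -2.1969)
-222 - 107*R = -222 - 107*(-542617/246991) = -222 + 58060019/246991 = 3228017/246991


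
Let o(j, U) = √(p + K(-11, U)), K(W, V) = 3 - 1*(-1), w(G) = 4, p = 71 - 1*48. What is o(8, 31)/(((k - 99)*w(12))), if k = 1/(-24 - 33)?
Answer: -171*√3/22576 ≈ -0.013119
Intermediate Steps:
p = 23 (p = 71 - 48 = 23)
k = -1/57 (k = 1/(-57) = -1/57 ≈ -0.017544)
K(W, V) = 4 (K(W, V) = 3 + 1 = 4)
o(j, U) = 3*√3 (o(j, U) = √(23 + 4) = √27 = 3*√3)
o(8, 31)/(((k - 99)*w(12))) = (3*√3)/(((-1/57 - 99)*4)) = (3*√3)/((-5644/57*4)) = (3*√3)/(-22576/57) = (3*√3)*(-57/22576) = -171*√3/22576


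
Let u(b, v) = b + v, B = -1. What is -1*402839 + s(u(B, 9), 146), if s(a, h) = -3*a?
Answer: -402863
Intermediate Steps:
-1*402839 + s(u(B, 9), 146) = -1*402839 - 3*(-1 + 9) = -402839 - 3*8 = -402839 - 24 = -402863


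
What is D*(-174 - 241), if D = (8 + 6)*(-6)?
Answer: 34860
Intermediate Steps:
D = -84 (D = 14*(-6) = -84)
D*(-174 - 241) = -84*(-174 - 241) = -84*(-415) = 34860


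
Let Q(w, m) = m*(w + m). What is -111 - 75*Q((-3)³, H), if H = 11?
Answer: 13089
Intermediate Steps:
Q(w, m) = m*(m + w)
-111 - 75*Q((-3)³, H) = -111 - 825*(11 + (-3)³) = -111 - 825*(11 - 27) = -111 - 825*(-16) = -111 - 75*(-176) = -111 + 13200 = 13089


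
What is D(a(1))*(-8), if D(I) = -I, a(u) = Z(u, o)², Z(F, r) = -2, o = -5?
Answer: 32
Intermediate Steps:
a(u) = 4 (a(u) = (-2)² = 4)
D(a(1))*(-8) = -1*4*(-8) = -4*(-8) = 32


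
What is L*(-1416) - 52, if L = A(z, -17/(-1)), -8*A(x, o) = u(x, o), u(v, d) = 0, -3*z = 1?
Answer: -52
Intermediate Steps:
z = -⅓ (z = -⅓*1 = -⅓ ≈ -0.33333)
A(x, o) = 0 (A(x, o) = -⅛*0 = 0)
L = 0
L*(-1416) - 52 = 0*(-1416) - 52 = 0 - 52 = -52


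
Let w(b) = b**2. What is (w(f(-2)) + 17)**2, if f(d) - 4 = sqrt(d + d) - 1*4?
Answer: 169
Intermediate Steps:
f(d) = sqrt(2)*sqrt(d) (f(d) = 4 + (sqrt(d + d) - 1*4) = 4 + (sqrt(2*d) - 4) = 4 + (sqrt(2)*sqrt(d) - 4) = 4 + (-4 + sqrt(2)*sqrt(d)) = sqrt(2)*sqrt(d))
(w(f(-2)) + 17)**2 = ((sqrt(2)*sqrt(-2))**2 + 17)**2 = ((sqrt(2)*(I*sqrt(2)))**2 + 17)**2 = ((2*I)**2 + 17)**2 = (-4 + 17)**2 = 13**2 = 169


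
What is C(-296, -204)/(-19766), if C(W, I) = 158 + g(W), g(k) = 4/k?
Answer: -11691/1462684 ≈ -0.0079928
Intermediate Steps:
C(W, I) = 158 + 4/W
C(-296, -204)/(-19766) = (158 + 4/(-296))/(-19766) = (158 + 4*(-1/296))*(-1/19766) = (158 - 1/74)*(-1/19766) = (11691/74)*(-1/19766) = -11691/1462684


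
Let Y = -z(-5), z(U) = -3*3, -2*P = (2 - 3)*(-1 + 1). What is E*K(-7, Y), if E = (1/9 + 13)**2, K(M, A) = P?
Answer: 0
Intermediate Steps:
P = 0 (P = -(2 - 3)*(-1 + 1)/2 = -(-1)*0/2 = -1/2*0 = 0)
z(U) = -9
Y = 9 (Y = -1*(-9) = 9)
K(M, A) = 0
E = 13924/81 (E = (1/9 + 13)**2 = (118/9)**2 = 13924/81 ≈ 171.90)
E*K(-7, Y) = (13924/81)*0 = 0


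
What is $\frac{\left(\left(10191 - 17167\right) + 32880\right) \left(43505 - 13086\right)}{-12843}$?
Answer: $- \frac{787973776}{12843} \approx -61354.0$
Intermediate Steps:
$\frac{\left(\left(10191 - 17167\right) + 32880\right) \left(43505 - 13086\right)}{-12843} = \left(-6976 + 32880\right) 30419 \left(- \frac{1}{12843}\right) = 25904 \cdot 30419 \left(- \frac{1}{12843}\right) = 787973776 \left(- \frac{1}{12843}\right) = - \frac{787973776}{12843}$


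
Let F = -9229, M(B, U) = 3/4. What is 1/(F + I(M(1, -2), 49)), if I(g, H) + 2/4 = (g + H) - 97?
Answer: -4/37107 ≈ -0.00010780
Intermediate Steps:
M(B, U) = ¾ (M(B, U) = 3*(¼) = ¾)
I(g, H) = -195/2 + H + g (I(g, H) = -½ + ((g + H) - 97) = -½ + ((H + g) - 97) = -½ + (-97 + H + g) = -195/2 + H + g)
1/(F + I(M(1, -2), 49)) = 1/(-9229 + (-195/2 + 49 + ¾)) = 1/(-9229 - 191/4) = 1/(-37107/4) = -4/37107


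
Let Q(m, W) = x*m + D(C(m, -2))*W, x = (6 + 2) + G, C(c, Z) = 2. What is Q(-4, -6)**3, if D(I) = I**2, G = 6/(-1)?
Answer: -32768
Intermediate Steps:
G = -6 (G = 6*(-1) = -6)
x = 2 (x = (6 + 2) - 6 = 8 - 6 = 2)
Q(m, W) = 2*m + 4*W (Q(m, W) = 2*m + 2**2*W = 2*m + 4*W)
Q(-4, -6)**3 = (2*(-4) + 4*(-6))**3 = (-8 - 24)**3 = (-32)**3 = -32768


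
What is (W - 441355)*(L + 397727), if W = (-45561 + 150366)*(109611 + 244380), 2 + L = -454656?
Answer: -2112116496407400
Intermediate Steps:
L = -454658 (L = -2 - 454656 = -454658)
W = 37100026755 (W = 104805*353991 = 37100026755)
(W - 441355)*(L + 397727) = (37100026755 - 441355)*(-454658 + 397727) = 37099585400*(-56931) = -2112116496407400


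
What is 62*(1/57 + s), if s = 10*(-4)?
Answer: -141298/57 ≈ -2478.9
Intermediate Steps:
s = -40
62*(1/57 + s) = 62*(1/57 - 40) = 62*(-2279/57) = -141298/57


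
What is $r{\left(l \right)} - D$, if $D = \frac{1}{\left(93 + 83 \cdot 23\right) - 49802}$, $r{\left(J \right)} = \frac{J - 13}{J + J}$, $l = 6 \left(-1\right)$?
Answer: $\frac{227053}{143400} \approx 1.5834$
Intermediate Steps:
$l = -6$
$r{\left(J \right)} = \frac{-13 + J}{2 J}$
$D = - \frac{1}{47800}$ ($D = \frac{1}{\left(93 + 1909\right) - 49802} = \frac{1}{2002 - 49802} = \frac{1}{-47800} = - \frac{1}{47800} \approx -2.0921 \cdot 10^{-5}$)
$r{\left(l \right)} - D = \frac{-13 - 6}{2 \left(-6\right)} - - \frac{1}{47800} = \frac{1}{2} \left(- \frac{1}{6}\right) \left(-19\right) + \frac{1}{47800} = \frac{19}{12} + \frac{1}{47800} = \frac{227053}{143400}$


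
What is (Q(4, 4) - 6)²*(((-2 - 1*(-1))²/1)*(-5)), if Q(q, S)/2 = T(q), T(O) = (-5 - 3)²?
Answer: -74420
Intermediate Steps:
T(O) = 64 (T(O) = (-8)² = 64)
Q(q, S) = 128 (Q(q, S) = 2*64 = 128)
(Q(4, 4) - 6)²*(((-2 - 1*(-1))²/1)*(-5)) = (128 - 6)²*(((-2 - 1*(-1))²/1)*(-5)) = 122²*(((-2 + 1)²*1)*(-5)) = 14884*(((-1)²*1)*(-5)) = 14884*((1*1)*(-5)) = 14884*(1*(-5)) = 14884*(-5) = -74420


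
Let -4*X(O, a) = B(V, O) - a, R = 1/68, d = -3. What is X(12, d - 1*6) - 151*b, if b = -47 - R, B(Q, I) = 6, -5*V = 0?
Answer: 120623/17 ≈ 7095.5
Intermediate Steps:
V = 0 (V = -⅕*0 = 0)
R = 1/68 ≈ 0.014706
X(O, a) = -3/2 + a/4 (X(O, a) = -(6 - a)/4 = -3/2 + a/4)
b = -3197/68 (b = -47 - 1*1/68 = -47 - 1/68 = -3197/68 ≈ -47.015)
X(12, d - 1*6) - 151*b = (-3/2 + (-3 - 1*6)/4) - 151*(-3197/68) = (-3/2 + (-3 - 6)/4) + 482747/68 = (-3/2 + (¼)*(-9)) + 482747/68 = (-3/2 - 9/4) + 482747/68 = -15/4 + 482747/68 = 120623/17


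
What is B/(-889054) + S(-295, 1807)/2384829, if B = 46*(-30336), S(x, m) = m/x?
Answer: 490867977450751/312735659860485 ≈ 1.5696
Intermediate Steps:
B = -1395456
B/(-889054) + S(-295, 1807)/2384829 = -1395456/(-889054) + (1807/(-295))/2384829 = -1395456*(-1/889054) + (1807*(-1/295))*(1/2384829) = 697728/444527 - 1807/295*1/2384829 = 697728/444527 - 1807/703524555 = 490867977450751/312735659860485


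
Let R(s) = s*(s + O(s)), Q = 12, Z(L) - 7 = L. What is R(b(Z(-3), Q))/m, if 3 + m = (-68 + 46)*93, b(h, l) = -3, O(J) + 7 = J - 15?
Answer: -28/683 ≈ -0.040996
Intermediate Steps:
Z(L) = 7 + L
O(J) = -22 + J (O(J) = -7 + (J - 15) = -7 + (-15 + J) = -22 + J)
R(s) = s*(-22 + 2*s) (R(s) = s*(s + (-22 + s)) = s*(-22 + 2*s))
m = -2049 (m = -3 + (-68 + 46)*93 = -3 - 22*93 = -3 - 2046 = -2049)
R(b(Z(-3), Q))/m = (2*(-3)*(-11 - 3))/(-2049) = (2*(-3)*(-14))*(-1/2049) = 84*(-1/2049) = -28/683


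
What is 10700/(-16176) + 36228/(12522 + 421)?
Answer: 111883507/52341492 ≈ 2.1376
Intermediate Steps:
10700/(-16176) + 36228/(12522 + 421) = 10700*(-1/16176) + 36228/12943 = -2675/4044 + 36228*(1/12943) = -2675/4044 + 36228/12943 = 111883507/52341492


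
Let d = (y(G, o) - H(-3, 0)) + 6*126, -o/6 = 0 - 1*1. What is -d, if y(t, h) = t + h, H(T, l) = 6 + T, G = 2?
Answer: -761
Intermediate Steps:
o = 6 (o = -6*(0 - 1*1) = -6*(0 - 1) = -6*(-1) = 6)
y(t, h) = h + t
d = 761 (d = ((6 + 2) - (6 - 3)) + 6*126 = (8 - 1*3) + 756 = (8 - 3) + 756 = 5 + 756 = 761)
-d = -1*761 = -761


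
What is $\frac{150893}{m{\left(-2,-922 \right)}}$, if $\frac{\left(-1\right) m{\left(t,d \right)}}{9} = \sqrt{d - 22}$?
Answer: $\frac{150893 i \sqrt{59}}{2124} \approx 545.68 i$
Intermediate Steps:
$m{\left(t,d \right)} = - 9 \sqrt{-22 + d}$ ($m{\left(t,d \right)} = - 9 \sqrt{d - 22} = - 9 \sqrt{-22 + d}$)
$\frac{150893}{m{\left(-2,-922 \right)}} = \frac{150893}{\left(-9\right) \sqrt{-22 - 922}} = \frac{150893}{\left(-9\right) \sqrt{-944}} = \frac{150893}{\left(-9\right) 4 i \sqrt{59}} = \frac{150893}{\left(-36\right) i \sqrt{59}} = 150893 \frac{i \sqrt{59}}{2124} = \frac{150893 i \sqrt{59}}{2124}$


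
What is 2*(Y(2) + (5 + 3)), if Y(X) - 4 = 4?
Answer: 32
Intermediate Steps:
Y(X) = 8 (Y(X) = 4 + 4 = 8)
2*(Y(2) + (5 + 3)) = 2*(8 + (5 + 3)) = 2*(8 + 8) = 2*16 = 32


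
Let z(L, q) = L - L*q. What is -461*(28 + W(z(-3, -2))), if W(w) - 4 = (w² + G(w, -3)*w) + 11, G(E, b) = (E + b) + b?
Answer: -119399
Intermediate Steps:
G(E, b) = E + 2*b
z(L, q) = L - L*q
W(w) = 15 + w² + w*(-6 + w) (W(w) = 4 + ((w² + (w + 2*(-3))*w) + 11) = 4 + ((w² + (w - 6)*w) + 11) = 4 + ((w² + (-6 + w)*w) + 11) = 4 + ((w² + w*(-6 + w)) + 11) = 4 + (11 + w² + w*(-6 + w)) = 15 + w² + w*(-6 + w))
-461*(28 + W(z(-3, -2))) = -461*(28 + (15 + (-3*(1 - 1*(-2)))² + (-3*(1 - 1*(-2)))*(-6 - 3*(1 - 1*(-2))))) = -461*(28 + (15 + (-3*(1 + 2))² + (-3*(1 + 2))*(-6 - 3*(1 + 2)))) = -461*(28 + (15 + (-3*3)² + (-3*3)*(-6 - 3*3))) = -461*(28 + (15 + (-9)² - 9*(-6 - 9))) = -461*(28 + (15 + 81 - 9*(-15))) = -461*(28 + (15 + 81 + 135)) = -461*(28 + 231) = -461*259 = -119399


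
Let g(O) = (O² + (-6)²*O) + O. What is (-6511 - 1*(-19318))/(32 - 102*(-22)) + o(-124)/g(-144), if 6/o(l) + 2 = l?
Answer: 1035983275/184110192 ≈ 5.6270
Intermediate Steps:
o(l) = 6/(-2 + l)
g(O) = O² + 37*O (g(O) = (O² + 36*O) + O = O² + 37*O)
(-6511 - 1*(-19318))/(32 - 102*(-22)) + o(-124)/g(-144) = (-6511 - 1*(-19318))/(32 - 102*(-22)) + (6/(-2 - 124))/((-144*(37 - 144))) = (-6511 + 19318)/(32 + 2244) + (6/(-126))/((-144*(-107))) = 12807/2276 + (6*(-1/126))/15408 = 12807*(1/2276) - 1/21*1/15408 = 12807/2276 - 1/323568 = 1035983275/184110192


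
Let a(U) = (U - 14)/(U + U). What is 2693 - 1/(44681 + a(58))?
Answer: 3489481651/1295760 ≈ 2693.0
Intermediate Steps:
a(U) = (-14 + U)/(2*U) (a(U) = (-14 + U)/((2*U)) = (-14 + U)*(1/(2*U)) = (-14 + U)/(2*U))
2693 - 1/(44681 + a(58)) = 2693 - 1/(44681 + (½)*(-14 + 58)/58) = 2693 - 1/(44681 + (½)*(1/58)*44) = 2693 - 1/(44681 + 11/29) = 2693 - 1/1295760/29 = 2693 - 1*29/1295760 = 2693 - 29/1295760 = 3489481651/1295760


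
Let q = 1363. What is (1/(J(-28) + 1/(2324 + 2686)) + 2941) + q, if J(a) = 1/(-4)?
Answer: 10762892/2503 ≈ 4300.0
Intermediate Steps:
J(a) = -1/4
(1/(J(-28) + 1/(2324 + 2686)) + 2941) + q = (1/(-1/4 + 1/(2324 + 2686)) + 2941) + 1363 = (1/(-1/4 + 1/5010) + 2941) + 1363 = (1/(-2503/10020) + 2941) + 1363 = (-10020/2503 + 2941) + 1363 = 7351303/2503 + 1363 = 10762892/2503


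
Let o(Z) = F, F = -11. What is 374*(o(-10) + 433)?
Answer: 157828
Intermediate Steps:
o(Z) = -11
374*(o(-10) + 433) = 374*(-11 + 433) = 374*422 = 157828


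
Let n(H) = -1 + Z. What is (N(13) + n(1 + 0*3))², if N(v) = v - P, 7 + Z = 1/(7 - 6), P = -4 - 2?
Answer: 144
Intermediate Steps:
P = -6
Z = -6 (Z = -7 + 1/(7 - 6) = -7 + 1/1 = -7 + 1 = -6)
n(H) = -7 (n(H) = -1 - 6 = -7)
N(v) = 6 + v (N(v) = v - 1*(-6) = v + 6 = 6 + v)
(N(13) + n(1 + 0*3))² = ((6 + 13) - 7)² = (19 - 7)² = 12² = 144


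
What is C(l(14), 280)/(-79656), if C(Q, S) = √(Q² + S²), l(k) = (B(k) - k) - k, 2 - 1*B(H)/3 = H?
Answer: -√1289/9957 ≈ -0.0036058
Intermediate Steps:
B(H) = 6 - 3*H
l(k) = 6 - 5*k (l(k) = ((6 - 3*k) - k) - k = (6 - 4*k) - k = 6 - 5*k)
C(l(14), 280)/(-79656) = √((6 - 5*14)² + 280²)/(-79656) = √((6 - 70)² + 78400)*(-1/79656) = √((-64)² + 78400)*(-1/79656) = √(4096 + 78400)*(-1/79656) = √82496*(-1/79656) = (8*√1289)*(-1/79656) = -√1289/9957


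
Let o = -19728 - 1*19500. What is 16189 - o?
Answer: 55417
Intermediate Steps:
o = -39228 (o = -19728 - 19500 = -39228)
16189 - o = 16189 - 1*(-39228) = 16189 + 39228 = 55417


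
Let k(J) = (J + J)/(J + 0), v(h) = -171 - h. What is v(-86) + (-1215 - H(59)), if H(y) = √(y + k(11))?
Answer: -1300 - √61 ≈ -1307.8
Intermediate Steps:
k(J) = 2 (k(J) = (2*J)/J = 2)
H(y) = √(2 + y) (H(y) = √(y + 2) = √(2 + y))
v(-86) + (-1215 - H(59)) = (-171 - 1*(-86)) + (-1215 - √(2 + 59)) = (-171 + 86) + (-1215 - √61) = -85 + (-1215 - √61) = -1300 - √61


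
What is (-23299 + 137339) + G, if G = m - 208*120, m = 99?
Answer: 89179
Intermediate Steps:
G = -24861 (G = 99 - 208*120 = 99 - 24960 = -24861)
(-23299 + 137339) + G = (-23299 + 137339) - 24861 = 114040 - 24861 = 89179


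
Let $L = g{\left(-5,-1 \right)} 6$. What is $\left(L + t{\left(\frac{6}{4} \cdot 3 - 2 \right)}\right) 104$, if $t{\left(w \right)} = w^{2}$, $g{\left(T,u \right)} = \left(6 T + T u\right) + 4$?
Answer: $-12454$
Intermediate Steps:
$g{\left(T,u \right)} = 4 + 6 T + T u$
$L = -126$ ($L = \left(4 + 6 \left(-5\right) - -5\right) 6 = \left(4 - 30 + 5\right) 6 = \left(-21\right) 6 = -126$)
$\left(L + t{\left(\frac{6}{4} \cdot 3 - 2 \right)}\right) 104 = \left(-126 + \left(\frac{6}{4} \cdot 3 - 2\right)^{2}\right) 104 = \left(-126 + \left(6 \cdot \frac{1}{4} \cdot 3 - 2\right)^{2}\right) 104 = \left(-126 + \left(\frac{3}{2} \cdot 3 - 2\right)^{2}\right) 104 = \left(-126 + \left(\frac{9}{2} - 2\right)^{2}\right) 104 = \left(-126 + \left(\frac{5}{2}\right)^{2}\right) 104 = \left(-126 + \frac{25}{4}\right) 104 = \left(- \frac{479}{4}\right) 104 = -12454$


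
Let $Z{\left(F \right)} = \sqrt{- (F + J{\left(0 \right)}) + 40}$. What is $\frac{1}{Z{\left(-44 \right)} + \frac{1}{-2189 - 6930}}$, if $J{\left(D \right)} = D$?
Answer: $\frac{9119}{6985117523} + \frac{166312322 \sqrt{21}}{6985117523} \approx 0.10911$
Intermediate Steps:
$Z{\left(F \right)} = \sqrt{40 - F}$ ($Z{\left(F \right)} = \sqrt{- (F + 0) + 40} = \sqrt{- F + 40} = \sqrt{40 - F}$)
$\frac{1}{Z{\left(-44 \right)} + \frac{1}{-2189 - 6930}} = \frac{1}{\sqrt{40 - -44} + \frac{1}{-2189 - 6930}} = \frac{1}{\sqrt{40 + 44} + \frac{1}{-2189 - 6930}} = \frac{1}{\sqrt{84} + \frac{1}{-9119}} = \frac{1}{2 \sqrt{21} - \frac{1}{9119}} = \frac{1}{- \frac{1}{9119} + 2 \sqrt{21}}$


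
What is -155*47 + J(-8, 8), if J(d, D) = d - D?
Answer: -7301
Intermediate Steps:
-155*47 + J(-8, 8) = -155*47 + (-8 - 1*8) = -7285 + (-8 - 8) = -7285 - 16 = -7301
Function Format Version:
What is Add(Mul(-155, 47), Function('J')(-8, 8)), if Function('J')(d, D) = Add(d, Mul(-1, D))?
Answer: -7301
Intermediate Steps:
Add(Mul(-155, 47), Function('J')(-8, 8)) = Add(Mul(-155, 47), Add(-8, Mul(-1, 8))) = Add(-7285, Add(-8, -8)) = Add(-7285, -16) = -7301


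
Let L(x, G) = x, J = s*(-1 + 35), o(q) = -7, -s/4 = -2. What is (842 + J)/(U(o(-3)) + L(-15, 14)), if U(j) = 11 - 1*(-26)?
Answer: 557/11 ≈ 50.636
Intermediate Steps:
s = 8 (s = -4*(-2) = 8)
J = 272 (J = 8*(-1 + 35) = 8*34 = 272)
U(j) = 37 (U(j) = 11 + 26 = 37)
(842 + J)/(U(o(-3)) + L(-15, 14)) = (842 + 272)/(37 - 15) = 1114/22 = 1114*(1/22) = 557/11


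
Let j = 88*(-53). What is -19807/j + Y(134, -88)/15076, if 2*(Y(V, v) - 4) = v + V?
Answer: 74684065/17578616 ≈ 4.2486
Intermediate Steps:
Y(V, v) = 4 + V/2 + v/2 (Y(V, v) = 4 + (v + V)/2 = 4 + (V + v)/2 = 4 + (V/2 + v/2) = 4 + V/2 + v/2)
j = -4664
-19807/j + Y(134, -88)/15076 = -19807/(-4664) + (4 + (1/2)*134 + (1/2)*(-88))/15076 = -19807*(-1/4664) + (4 + 67 - 44)*(1/15076) = 19807/4664 + 27*(1/15076) = 19807/4664 + 27/15076 = 74684065/17578616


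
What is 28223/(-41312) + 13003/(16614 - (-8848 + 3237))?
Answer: -90076239/918159200 ≈ -0.098105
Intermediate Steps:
28223/(-41312) + 13003/(16614 - (-8848 + 3237)) = 28223*(-1/41312) + 13003/(16614 - 1*(-5611)) = -28223/41312 + 13003/(16614 + 5611) = -28223/41312 + 13003/22225 = -90076239/918159200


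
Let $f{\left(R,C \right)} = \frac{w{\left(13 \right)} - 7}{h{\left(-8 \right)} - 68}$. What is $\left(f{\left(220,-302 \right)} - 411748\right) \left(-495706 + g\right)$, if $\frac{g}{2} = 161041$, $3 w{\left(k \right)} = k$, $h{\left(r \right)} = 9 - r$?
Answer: $\frac{10937866828064}{153} \approx 7.1489 \cdot 10^{10}$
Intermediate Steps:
$w{\left(k \right)} = \frac{k}{3}$
$g = 322082$ ($g = 2 \cdot 161041 = 322082$)
$f{\left(R,C \right)} = \frac{8}{153}$ ($f{\left(R,C \right)} = \frac{\frac{1}{3} \cdot 13 - 7}{\left(9 - -8\right) - 68} = \frac{\frac{13}{3} - 7}{\left(9 + 8\right) - 68} = - \frac{8}{3 \left(17 - 68\right)} = - \frac{8}{3 \left(-51\right)} = \left(- \frac{8}{3}\right) \left(- \frac{1}{51}\right) = \frac{8}{153}$)
$\left(f{\left(220,-302 \right)} - 411748\right) \left(-495706 + g\right) = \left(\frac{8}{153} - 411748\right) \left(-495706 + 322082\right) = \left(- \frac{62997436}{153}\right) \left(-173624\right) = \frac{10937866828064}{153}$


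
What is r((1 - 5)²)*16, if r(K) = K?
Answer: 256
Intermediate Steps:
r((1 - 5)²)*16 = (1 - 5)²*16 = (-4)²*16 = 16*16 = 256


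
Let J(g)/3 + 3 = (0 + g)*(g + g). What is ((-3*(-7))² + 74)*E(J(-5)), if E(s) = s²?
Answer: 10238715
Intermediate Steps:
J(g) = -9 + 6*g² (J(g) = -9 + 3*((0 + g)*(g + g)) = -9 + 3*(g*(2*g)) = -9 + 3*(2*g²) = -9 + 6*g²)
((-3*(-7))² + 74)*E(J(-5)) = ((-3*(-7))² + 74)*(-9 + 6*(-5)²)² = (21² + 74)*(-9 + 6*25)² = (441 + 74)*(-9 + 150)² = 515*141² = 515*19881 = 10238715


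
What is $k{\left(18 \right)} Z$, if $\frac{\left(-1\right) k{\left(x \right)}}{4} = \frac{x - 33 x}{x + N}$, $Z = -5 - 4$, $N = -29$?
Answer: $\frac{20736}{11} \approx 1885.1$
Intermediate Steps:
$Z = -9$
$k{\left(x \right)} = \frac{128 x}{-29 + x}$ ($k{\left(x \right)} = - 4 \frac{x - 33 x}{x - 29} = - 4 \frac{\left(-32\right) x}{-29 + x} = - 4 \left(- \frac{32 x}{-29 + x}\right) = \frac{128 x}{-29 + x}$)
$k{\left(18 \right)} Z = 128 \cdot 18 \frac{1}{-29 + 18} \left(-9\right) = 128 \cdot 18 \frac{1}{-11} \left(-9\right) = 128 \cdot 18 \left(- \frac{1}{11}\right) \left(-9\right) = \left(- \frac{2304}{11}\right) \left(-9\right) = \frac{20736}{11}$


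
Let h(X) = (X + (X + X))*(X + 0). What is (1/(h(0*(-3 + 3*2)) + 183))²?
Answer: 1/33489 ≈ 2.9861e-5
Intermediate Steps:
h(X) = 3*X² (h(X) = (X + 2*X)*X = (3*X)*X = 3*X²)
(1/(h(0*(-3 + 3*2)) + 183))² = (1/(3*(0*(-3 + 3*2))² + 183))² = (1/(3*(0*(-3 + 6))² + 183))² = (1/(3*(0*3)² + 183))² = (1/(3*0² + 183))² = (1/(3*0 + 183))² = (1/(0 + 183))² = (1/183)² = 1/33489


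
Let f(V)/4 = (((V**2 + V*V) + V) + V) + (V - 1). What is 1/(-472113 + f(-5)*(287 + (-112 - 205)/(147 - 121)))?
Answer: -13/5651609 ≈ -2.3002e-6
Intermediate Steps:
f(V) = -4 + 8*V**2 + 12*V (f(V) = 4*((((V**2 + V*V) + V) + V) + (V - 1)) = 4*((((V**2 + V**2) + V) + V) + (-1 + V)) = 4*(((2*V**2 + V) + V) + (-1 + V)) = 4*(((V + 2*V**2) + V) + (-1 + V)) = 4*((2*V + 2*V**2) + (-1 + V)) = 4*(-1 + 2*V**2 + 3*V) = -4 + 8*V**2 + 12*V)
1/(-472113 + f(-5)*(287 + (-112 - 205)/(147 - 121))) = 1/(-472113 + (-4 + 8*(-5)**2 + 12*(-5))*(287 + (-112 - 205)/(147 - 121))) = 1/(-472113 + (-4 + 8*25 - 60)*(287 - 317/26)) = 1/(-472113 + (-4 + 200 - 60)*(287 - 317*1/26)) = 1/(-472113 + 136*(287 - 317/26)) = 1/(-472113 + 136*(7145/26)) = 1/(-472113 + 485860/13) = 1/(-5651609/13) = -13/5651609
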